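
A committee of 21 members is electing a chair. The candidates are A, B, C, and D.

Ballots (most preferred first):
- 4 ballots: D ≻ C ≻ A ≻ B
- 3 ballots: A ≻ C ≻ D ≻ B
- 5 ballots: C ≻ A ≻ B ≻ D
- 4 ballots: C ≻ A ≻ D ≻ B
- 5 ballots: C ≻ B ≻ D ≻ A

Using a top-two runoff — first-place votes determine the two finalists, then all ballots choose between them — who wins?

Round 1 first-place votes: A 3, B 0, C 14, D 4. C and D advance.
Runoff: C is ranked above D on 17 ballots, D above C on 4.

C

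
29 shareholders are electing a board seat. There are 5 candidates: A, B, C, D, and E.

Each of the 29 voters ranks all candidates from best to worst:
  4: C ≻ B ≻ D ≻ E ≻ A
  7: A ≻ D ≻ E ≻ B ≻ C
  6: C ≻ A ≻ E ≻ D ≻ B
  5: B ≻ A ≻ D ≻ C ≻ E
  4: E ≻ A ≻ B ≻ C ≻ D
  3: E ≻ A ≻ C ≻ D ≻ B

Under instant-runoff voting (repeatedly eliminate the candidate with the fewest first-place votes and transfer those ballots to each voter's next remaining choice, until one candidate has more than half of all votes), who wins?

Round 1: A 7, B 5, C 10, D 0, E 7. D eliminated.
Round 2: A 7, B 5, C 10, E 7. B eliminated.
Round 3: A 12, C 10, E 7. E eliminated.
Round 4: A 19, C 10. A has a majority (≥15).

A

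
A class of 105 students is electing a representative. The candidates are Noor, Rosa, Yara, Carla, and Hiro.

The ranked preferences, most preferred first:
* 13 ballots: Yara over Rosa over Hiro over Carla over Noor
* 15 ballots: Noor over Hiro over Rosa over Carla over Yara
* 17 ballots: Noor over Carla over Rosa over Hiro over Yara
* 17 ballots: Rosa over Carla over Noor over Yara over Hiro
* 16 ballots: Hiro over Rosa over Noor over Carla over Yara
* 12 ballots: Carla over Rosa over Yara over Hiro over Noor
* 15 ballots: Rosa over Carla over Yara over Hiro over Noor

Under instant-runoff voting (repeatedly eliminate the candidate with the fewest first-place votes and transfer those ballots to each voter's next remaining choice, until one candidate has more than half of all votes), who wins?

Round 1: Noor 32, Rosa 32, Yara 13, Carla 12, Hiro 16. Carla eliminated.
Round 2: Noor 32, Rosa 44, Yara 13, Hiro 16. Yara eliminated.
Round 3: Noor 32, Rosa 57, Hiro 16. Rosa has a majority (≥53).

Rosa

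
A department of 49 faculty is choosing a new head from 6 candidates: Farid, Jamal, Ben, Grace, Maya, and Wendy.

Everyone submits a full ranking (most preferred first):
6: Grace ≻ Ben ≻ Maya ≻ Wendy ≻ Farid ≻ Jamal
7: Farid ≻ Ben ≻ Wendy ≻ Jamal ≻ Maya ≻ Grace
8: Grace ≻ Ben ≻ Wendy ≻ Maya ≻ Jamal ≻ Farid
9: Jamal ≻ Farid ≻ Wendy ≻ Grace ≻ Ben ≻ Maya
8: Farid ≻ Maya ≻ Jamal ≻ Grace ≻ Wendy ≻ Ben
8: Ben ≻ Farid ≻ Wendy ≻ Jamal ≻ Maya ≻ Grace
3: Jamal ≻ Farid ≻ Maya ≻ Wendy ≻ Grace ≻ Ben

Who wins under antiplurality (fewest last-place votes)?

Wendy

Last-place votes: Farid 8, Jamal 6, Ben 11, Grace 15, Maya 9, Wendy 0.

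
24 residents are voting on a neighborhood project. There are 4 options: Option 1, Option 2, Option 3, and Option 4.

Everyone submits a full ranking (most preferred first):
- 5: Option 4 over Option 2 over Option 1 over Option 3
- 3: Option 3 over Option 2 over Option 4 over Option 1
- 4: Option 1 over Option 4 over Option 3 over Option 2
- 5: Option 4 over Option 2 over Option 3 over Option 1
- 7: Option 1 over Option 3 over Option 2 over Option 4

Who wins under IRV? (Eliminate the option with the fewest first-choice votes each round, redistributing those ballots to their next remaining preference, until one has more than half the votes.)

Round 1: Option 1 11, Option 2 0, Option 3 3, Option 4 10. Option 2 eliminated.
Round 2: Option 1 11, Option 3 3, Option 4 10. Option 3 eliminated.
Round 3: Option 1 11, Option 4 13. Option 4 has a majority (≥13).

Option 4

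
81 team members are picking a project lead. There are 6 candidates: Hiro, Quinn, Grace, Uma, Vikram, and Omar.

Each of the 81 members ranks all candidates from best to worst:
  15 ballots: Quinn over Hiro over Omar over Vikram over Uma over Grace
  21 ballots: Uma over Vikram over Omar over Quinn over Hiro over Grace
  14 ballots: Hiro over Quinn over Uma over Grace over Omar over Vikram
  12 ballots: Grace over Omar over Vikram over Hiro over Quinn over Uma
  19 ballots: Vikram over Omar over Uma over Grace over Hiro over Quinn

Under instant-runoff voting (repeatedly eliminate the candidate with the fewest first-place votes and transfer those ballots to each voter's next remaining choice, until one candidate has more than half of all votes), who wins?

Round 1: Hiro 14, Quinn 15, Grace 12, Uma 21, Vikram 19, Omar 0. Omar eliminated.
Round 2: Hiro 14, Quinn 15, Grace 12, Uma 21, Vikram 19. Grace eliminated.
Round 3: Hiro 14, Quinn 15, Uma 21, Vikram 31. Hiro eliminated.
Round 4: Quinn 29, Uma 21, Vikram 31. Uma eliminated.
Round 5: Quinn 29, Vikram 52. Vikram has a majority (≥41).

Vikram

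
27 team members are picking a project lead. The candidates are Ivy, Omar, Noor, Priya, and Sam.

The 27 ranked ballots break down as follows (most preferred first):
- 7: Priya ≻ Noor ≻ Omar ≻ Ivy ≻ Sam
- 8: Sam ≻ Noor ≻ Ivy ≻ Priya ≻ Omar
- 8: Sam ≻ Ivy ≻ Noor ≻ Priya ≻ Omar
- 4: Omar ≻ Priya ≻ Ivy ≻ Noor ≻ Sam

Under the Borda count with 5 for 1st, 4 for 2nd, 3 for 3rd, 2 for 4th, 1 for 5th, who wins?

Ivy: 7×2 + 8×3 + 8×4 + 4×3 = 82
Omar: 7×3 + 8×1 + 8×1 + 4×5 = 57
Noor: 7×4 + 8×4 + 8×3 + 4×2 = 92
Priya: 7×5 + 8×2 + 8×2 + 4×4 = 83
Sam: 7×1 + 8×5 + 8×5 + 4×1 = 91

Noor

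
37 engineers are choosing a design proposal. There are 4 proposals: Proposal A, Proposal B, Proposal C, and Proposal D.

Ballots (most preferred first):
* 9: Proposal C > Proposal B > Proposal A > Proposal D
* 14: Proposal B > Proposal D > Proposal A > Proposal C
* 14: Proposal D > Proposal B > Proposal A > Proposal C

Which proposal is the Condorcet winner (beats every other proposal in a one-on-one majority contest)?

Proposal B

Proposal B vs Proposal A: 37–0
Proposal B vs Proposal C: 28–9
Proposal B vs Proposal D: 23–14
Proposal B beats every other proposal.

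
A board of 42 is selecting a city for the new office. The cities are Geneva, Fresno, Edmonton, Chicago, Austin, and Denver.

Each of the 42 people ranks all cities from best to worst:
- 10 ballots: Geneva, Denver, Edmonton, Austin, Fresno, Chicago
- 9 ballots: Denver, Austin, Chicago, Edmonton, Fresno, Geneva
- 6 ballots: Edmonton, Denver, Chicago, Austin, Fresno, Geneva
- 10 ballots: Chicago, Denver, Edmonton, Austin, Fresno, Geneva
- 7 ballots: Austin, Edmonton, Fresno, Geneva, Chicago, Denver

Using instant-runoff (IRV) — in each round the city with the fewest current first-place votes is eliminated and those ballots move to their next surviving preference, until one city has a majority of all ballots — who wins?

Round 1: Geneva 10, Fresno 0, Edmonton 6, Chicago 10, Austin 7, Denver 9. Fresno eliminated.
Round 2: Geneva 10, Edmonton 6, Chicago 10, Austin 7, Denver 9. Edmonton eliminated.
Round 3: Geneva 10, Chicago 10, Austin 7, Denver 15. Austin eliminated.
Round 4: Geneva 17, Chicago 10, Denver 15. Chicago eliminated.
Round 5: Geneva 17, Denver 25. Denver has a majority (≥22).

Denver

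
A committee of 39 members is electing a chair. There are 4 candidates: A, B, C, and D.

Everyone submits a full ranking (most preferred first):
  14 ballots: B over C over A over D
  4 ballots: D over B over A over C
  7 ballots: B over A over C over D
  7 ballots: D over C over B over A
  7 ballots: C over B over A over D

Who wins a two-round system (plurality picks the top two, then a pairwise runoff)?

B

Round 1 first-place votes: A 0, B 21, C 7, D 11. B and D advance.
Runoff: B is ranked above D on 28 ballots, D above B on 11.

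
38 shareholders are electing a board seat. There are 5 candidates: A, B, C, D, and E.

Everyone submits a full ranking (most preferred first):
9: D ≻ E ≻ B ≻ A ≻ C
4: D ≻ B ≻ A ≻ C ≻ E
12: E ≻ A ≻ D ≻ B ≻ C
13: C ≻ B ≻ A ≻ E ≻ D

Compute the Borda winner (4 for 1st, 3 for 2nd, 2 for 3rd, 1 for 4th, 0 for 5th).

A: 9×1 + 4×2 + 12×3 + 13×2 = 79
B: 9×2 + 4×3 + 12×1 + 13×3 = 81
C: 9×0 + 4×1 + 12×0 + 13×4 = 56
D: 9×4 + 4×4 + 12×2 + 13×0 = 76
E: 9×3 + 4×0 + 12×4 + 13×1 = 88

E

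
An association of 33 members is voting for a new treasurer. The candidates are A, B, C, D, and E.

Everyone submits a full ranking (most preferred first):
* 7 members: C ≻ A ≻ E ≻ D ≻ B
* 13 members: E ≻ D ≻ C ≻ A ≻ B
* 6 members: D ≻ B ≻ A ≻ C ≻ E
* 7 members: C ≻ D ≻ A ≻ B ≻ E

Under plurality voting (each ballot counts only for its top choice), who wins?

C

First-place votes: A 0, B 0, C 14, D 6, E 13.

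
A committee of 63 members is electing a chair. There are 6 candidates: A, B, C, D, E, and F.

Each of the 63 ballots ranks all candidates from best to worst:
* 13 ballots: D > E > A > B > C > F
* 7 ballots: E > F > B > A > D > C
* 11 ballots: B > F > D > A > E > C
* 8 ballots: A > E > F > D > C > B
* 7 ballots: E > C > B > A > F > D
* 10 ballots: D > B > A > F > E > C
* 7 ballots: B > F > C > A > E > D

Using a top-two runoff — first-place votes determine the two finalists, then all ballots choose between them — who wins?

Round 1 first-place votes: A 8, B 18, C 0, D 23, E 14, F 0. D and B advance.
Runoff: D is ranked above B on 31 ballots, B above D on 32.

B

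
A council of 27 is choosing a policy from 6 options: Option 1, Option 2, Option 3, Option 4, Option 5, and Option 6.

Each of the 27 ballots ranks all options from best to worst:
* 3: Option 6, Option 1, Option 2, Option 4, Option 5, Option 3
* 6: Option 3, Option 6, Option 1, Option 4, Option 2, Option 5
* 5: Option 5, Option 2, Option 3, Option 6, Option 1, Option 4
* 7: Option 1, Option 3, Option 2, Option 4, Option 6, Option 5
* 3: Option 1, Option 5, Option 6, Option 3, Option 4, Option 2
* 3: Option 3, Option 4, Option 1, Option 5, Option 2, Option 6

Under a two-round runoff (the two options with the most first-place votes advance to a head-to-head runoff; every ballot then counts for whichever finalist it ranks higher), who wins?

Round 1 first-place votes: Option 1 10, Option 2 0, Option 3 9, Option 4 0, Option 5 5, Option 6 3. Option 1 and Option 3 advance.
Runoff: Option 1 is ranked above Option 3 on 13 ballots, Option 3 above Option 1 on 14.

Option 3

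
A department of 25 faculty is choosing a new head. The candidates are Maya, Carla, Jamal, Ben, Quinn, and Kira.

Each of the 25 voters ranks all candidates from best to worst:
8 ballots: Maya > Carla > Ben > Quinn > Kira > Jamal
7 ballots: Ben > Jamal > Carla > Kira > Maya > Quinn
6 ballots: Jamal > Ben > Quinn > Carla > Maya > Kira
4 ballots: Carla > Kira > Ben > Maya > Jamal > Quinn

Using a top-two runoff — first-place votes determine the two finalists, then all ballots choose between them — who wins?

Ben

Round 1 first-place votes: Maya 8, Carla 4, Jamal 6, Ben 7, Quinn 0, Kira 0. Maya and Ben advance.
Runoff: Maya is ranked above Ben on 8 ballots, Ben above Maya on 17.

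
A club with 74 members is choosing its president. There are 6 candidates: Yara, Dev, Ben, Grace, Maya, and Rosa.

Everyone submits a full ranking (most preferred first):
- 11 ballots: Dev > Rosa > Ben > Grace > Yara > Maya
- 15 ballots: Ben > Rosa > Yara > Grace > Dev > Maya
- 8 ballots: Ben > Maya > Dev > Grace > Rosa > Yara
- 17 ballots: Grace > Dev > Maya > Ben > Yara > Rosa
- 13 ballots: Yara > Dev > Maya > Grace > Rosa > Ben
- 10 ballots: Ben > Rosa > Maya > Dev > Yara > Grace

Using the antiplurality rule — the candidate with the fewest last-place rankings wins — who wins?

Dev

Last-place votes: Yara 8, Dev 0, Ben 13, Grace 10, Maya 26, Rosa 17.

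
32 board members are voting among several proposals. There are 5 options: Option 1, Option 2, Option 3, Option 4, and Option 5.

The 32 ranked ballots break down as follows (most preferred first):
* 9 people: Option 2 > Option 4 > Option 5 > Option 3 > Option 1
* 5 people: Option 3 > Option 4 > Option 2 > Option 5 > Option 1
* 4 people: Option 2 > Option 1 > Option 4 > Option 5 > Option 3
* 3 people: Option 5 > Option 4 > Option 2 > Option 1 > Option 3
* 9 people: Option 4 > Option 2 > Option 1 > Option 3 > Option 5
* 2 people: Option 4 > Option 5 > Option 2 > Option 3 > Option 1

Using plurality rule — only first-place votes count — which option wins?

Option 2

First-place votes: Option 1 0, Option 2 13, Option 3 5, Option 4 11, Option 5 3.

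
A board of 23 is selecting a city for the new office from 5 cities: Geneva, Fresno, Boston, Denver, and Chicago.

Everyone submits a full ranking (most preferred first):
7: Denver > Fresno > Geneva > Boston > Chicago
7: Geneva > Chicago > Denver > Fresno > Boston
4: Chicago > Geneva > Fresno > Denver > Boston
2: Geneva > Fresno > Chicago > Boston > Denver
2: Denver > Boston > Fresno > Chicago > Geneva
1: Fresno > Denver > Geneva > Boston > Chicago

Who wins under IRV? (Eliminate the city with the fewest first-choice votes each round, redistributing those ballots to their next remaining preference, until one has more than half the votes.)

Round 1: Geneva 9, Fresno 1, Boston 0, Denver 9, Chicago 4. Boston eliminated.
Round 2: Geneva 9, Fresno 1, Denver 9, Chicago 4. Fresno eliminated.
Round 3: Geneva 9, Denver 10, Chicago 4. Chicago eliminated.
Round 4: Geneva 13, Denver 10. Geneva has a majority (≥12).

Geneva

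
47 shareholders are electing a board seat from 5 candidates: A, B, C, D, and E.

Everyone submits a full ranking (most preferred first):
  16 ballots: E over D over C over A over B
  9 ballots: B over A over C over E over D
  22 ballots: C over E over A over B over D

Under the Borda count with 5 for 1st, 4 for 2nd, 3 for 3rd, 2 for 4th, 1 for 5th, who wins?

E

A: 16×2 + 9×4 + 22×3 = 134
B: 16×1 + 9×5 + 22×2 = 105
C: 16×3 + 9×3 + 22×5 = 185
D: 16×4 + 9×1 + 22×1 = 95
E: 16×5 + 9×2 + 22×4 = 186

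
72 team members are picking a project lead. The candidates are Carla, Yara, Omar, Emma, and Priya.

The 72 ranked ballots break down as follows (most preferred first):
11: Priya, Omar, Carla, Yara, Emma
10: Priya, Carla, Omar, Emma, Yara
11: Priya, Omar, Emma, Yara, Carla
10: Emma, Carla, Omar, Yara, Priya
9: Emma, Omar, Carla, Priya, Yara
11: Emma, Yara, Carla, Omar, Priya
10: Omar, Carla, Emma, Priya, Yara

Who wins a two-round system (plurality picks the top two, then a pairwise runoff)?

Emma

Round 1 first-place votes: Carla 0, Yara 0, Omar 10, Emma 30, Priya 32. Priya and Emma advance.
Runoff: Priya is ranked above Emma on 32 ballots, Emma above Priya on 40.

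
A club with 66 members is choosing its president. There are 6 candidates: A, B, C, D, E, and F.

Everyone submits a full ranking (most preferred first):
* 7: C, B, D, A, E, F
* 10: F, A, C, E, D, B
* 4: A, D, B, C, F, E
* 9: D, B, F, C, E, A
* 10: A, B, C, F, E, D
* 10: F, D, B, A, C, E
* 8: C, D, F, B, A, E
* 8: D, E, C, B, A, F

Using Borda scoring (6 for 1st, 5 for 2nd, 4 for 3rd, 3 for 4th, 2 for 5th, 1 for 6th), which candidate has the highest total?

A: 7×3 + 10×5 + 4×6 + 9×1 + 10×6 + 10×3 + 8×2 + 8×2 = 226
B: 7×5 + 10×1 + 4×4 + 9×5 + 10×5 + 10×4 + 8×3 + 8×3 = 244
C: 7×6 + 10×4 + 4×3 + 9×3 + 10×4 + 10×2 + 8×6 + 8×4 = 261
D: 7×4 + 10×2 + 4×5 + 9×6 + 10×1 + 10×5 + 8×5 + 8×6 = 270
E: 7×2 + 10×3 + 4×1 + 9×2 + 10×2 + 10×1 + 8×1 + 8×5 = 144
F: 7×1 + 10×6 + 4×2 + 9×4 + 10×3 + 10×6 + 8×4 + 8×1 = 241

D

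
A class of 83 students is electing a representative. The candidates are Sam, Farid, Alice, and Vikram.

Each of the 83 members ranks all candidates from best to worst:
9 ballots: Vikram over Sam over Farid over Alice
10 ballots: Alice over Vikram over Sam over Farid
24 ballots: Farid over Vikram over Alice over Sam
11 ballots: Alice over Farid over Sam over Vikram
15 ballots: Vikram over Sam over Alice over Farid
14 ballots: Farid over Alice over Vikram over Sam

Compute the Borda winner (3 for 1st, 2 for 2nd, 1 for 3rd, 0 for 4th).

Sam: 9×2 + 10×1 + 24×0 + 11×1 + 15×2 + 14×0 = 69
Farid: 9×1 + 10×0 + 24×3 + 11×2 + 15×0 + 14×3 = 145
Alice: 9×0 + 10×3 + 24×1 + 11×3 + 15×1 + 14×2 = 130
Vikram: 9×3 + 10×2 + 24×2 + 11×0 + 15×3 + 14×1 = 154

Vikram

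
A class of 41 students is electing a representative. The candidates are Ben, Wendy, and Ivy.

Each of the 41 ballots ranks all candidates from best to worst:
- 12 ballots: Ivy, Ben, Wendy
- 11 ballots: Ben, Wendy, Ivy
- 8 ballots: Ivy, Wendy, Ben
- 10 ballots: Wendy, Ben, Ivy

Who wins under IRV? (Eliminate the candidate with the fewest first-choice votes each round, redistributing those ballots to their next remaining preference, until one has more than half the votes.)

Ben

Round 1: Ben 11, Wendy 10, Ivy 20. Wendy eliminated.
Round 2: Ben 21, Ivy 20. Ben has a majority (≥21).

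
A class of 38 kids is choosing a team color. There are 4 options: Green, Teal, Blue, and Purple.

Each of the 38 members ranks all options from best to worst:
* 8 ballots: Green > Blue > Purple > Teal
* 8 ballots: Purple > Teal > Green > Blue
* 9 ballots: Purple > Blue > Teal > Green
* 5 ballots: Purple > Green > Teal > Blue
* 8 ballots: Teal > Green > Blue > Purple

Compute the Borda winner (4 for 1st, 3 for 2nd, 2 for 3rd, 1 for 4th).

Green: 8×4 + 8×2 + 9×1 + 5×3 + 8×3 = 96
Teal: 8×1 + 8×3 + 9×2 + 5×2 + 8×4 = 92
Blue: 8×3 + 8×1 + 9×3 + 5×1 + 8×2 = 80
Purple: 8×2 + 8×4 + 9×4 + 5×4 + 8×1 = 112

Purple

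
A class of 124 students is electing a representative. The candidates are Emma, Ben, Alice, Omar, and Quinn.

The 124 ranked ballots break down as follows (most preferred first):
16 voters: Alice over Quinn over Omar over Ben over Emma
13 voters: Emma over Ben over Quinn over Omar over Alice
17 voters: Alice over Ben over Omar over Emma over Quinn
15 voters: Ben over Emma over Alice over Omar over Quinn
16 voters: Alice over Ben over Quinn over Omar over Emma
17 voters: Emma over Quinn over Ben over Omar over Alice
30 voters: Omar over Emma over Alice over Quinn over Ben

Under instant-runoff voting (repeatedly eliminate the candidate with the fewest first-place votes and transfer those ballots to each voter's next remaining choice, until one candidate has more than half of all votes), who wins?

Round 1: Emma 30, Ben 15, Alice 49, Omar 30, Quinn 0. Quinn eliminated.
Round 2: Emma 30, Ben 15, Alice 49, Omar 30. Ben eliminated.
Round 3: Emma 45, Alice 49, Omar 30. Omar eliminated.
Round 4: Emma 75, Alice 49. Emma has a majority (≥63).

Emma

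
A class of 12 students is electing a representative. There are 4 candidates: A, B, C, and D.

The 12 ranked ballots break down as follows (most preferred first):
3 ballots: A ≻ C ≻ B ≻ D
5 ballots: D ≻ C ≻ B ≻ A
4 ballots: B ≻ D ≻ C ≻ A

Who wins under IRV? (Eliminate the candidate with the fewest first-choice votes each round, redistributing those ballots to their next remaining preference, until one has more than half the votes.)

Round 1: A 3, B 4, C 0, D 5. C eliminated.
Round 2: A 3, B 4, D 5. A eliminated.
Round 3: B 7, D 5. B has a majority (≥7).

B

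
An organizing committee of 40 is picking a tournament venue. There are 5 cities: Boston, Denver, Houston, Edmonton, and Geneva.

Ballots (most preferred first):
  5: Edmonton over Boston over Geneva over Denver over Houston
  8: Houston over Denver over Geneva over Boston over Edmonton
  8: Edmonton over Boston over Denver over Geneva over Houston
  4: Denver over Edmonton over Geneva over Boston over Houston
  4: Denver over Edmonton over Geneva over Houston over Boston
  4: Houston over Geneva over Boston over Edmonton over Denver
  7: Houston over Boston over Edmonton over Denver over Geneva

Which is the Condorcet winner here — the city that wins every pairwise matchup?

Edmonton

Edmonton vs Boston: 21–19
Edmonton vs Denver: 24–16
Edmonton vs Houston: 21–19
Edmonton vs Geneva: 28–12
Edmonton beats every other city.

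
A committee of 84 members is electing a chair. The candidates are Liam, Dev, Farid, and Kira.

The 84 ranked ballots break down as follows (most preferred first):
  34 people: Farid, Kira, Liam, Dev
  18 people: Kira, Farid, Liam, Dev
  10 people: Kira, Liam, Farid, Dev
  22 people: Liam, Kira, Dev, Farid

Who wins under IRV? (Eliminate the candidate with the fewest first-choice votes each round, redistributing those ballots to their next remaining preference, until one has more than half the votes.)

Kira

Round 1: Liam 22, Dev 0, Farid 34, Kira 28. Dev eliminated.
Round 2: Liam 22, Farid 34, Kira 28. Liam eliminated.
Round 3: Farid 34, Kira 50. Kira has a majority (≥43).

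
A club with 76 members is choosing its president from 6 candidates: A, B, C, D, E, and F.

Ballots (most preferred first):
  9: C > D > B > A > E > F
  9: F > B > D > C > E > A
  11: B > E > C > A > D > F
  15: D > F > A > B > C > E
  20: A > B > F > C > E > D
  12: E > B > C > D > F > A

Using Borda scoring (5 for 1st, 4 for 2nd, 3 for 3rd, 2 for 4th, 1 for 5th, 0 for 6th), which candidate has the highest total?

A: 9×2 + 9×0 + 11×2 + 15×3 + 20×5 + 12×0 = 185
B: 9×3 + 9×4 + 11×5 + 15×2 + 20×4 + 12×4 = 276
C: 9×5 + 9×2 + 11×3 + 15×1 + 20×2 + 12×3 = 187
D: 9×4 + 9×3 + 11×1 + 15×5 + 20×0 + 12×2 = 173
E: 9×1 + 9×1 + 11×4 + 15×0 + 20×1 + 12×5 = 142
F: 9×0 + 9×5 + 11×0 + 15×4 + 20×3 + 12×1 = 177

B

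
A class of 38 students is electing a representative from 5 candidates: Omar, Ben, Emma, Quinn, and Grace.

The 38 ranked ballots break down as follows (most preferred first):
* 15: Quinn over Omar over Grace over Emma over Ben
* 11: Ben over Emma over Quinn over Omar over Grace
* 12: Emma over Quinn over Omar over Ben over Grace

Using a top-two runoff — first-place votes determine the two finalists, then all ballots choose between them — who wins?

Emma

Round 1 first-place votes: Omar 0, Ben 11, Emma 12, Quinn 15, Grace 0. Quinn and Emma advance.
Runoff: Quinn is ranked above Emma on 15 ballots, Emma above Quinn on 23.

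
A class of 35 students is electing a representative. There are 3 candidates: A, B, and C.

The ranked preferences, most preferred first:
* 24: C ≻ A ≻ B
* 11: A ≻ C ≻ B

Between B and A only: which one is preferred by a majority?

B is ranked above A on 0 ballots; A above B on 35.

A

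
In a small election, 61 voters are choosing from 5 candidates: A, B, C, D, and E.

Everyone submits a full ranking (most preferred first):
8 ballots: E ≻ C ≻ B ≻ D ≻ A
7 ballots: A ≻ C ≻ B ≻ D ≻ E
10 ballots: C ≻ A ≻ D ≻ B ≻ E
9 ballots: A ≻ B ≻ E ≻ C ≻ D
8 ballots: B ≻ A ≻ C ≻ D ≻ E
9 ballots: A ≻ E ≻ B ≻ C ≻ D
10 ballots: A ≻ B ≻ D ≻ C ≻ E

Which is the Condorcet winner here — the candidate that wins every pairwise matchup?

A

A vs B: 45–16
A vs C: 43–18
A vs D: 53–8
A vs E: 53–8
A beats every other candidate.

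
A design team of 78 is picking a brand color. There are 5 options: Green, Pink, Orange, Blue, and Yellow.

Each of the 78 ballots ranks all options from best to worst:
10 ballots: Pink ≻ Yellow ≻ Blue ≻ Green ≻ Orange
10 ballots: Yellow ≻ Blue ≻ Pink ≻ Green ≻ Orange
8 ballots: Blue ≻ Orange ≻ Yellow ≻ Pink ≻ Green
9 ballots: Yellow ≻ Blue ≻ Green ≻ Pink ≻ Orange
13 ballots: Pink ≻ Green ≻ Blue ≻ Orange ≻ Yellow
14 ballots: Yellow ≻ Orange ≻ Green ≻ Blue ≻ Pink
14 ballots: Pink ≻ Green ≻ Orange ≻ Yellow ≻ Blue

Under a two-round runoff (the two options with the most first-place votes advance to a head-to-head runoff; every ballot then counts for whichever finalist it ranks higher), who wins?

Yellow

Round 1 first-place votes: Green 0, Pink 37, Orange 0, Blue 8, Yellow 33. Pink and Yellow advance.
Runoff: Pink is ranked above Yellow on 37 ballots, Yellow above Pink on 41.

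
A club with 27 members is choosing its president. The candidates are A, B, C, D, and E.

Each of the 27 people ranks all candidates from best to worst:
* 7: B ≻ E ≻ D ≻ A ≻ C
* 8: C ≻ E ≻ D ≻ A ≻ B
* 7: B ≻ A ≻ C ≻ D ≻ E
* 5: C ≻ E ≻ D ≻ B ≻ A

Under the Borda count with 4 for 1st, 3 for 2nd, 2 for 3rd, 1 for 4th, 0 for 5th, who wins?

C

A: 7×1 + 8×1 + 7×3 + 5×0 = 36
B: 7×4 + 8×0 + 7×4 + 5×1 = 61
C: 7×0 + 8×4 + 7×2 + 5×4 = 66
D: 7×2 + 8×2 + 7×1 + 5×2 = 47
E: 7×3 + 8×3 + 7×0 + 5×3 = 60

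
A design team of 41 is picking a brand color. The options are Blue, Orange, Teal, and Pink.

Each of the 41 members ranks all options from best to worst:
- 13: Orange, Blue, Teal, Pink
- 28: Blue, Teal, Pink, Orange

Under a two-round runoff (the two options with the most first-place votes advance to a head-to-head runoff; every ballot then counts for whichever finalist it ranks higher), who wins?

Blue

Round 1 first-place votes: Blue 28, Orange 13, Teal 0, Pink 0. Blue and Orange advance.
Runoff: Blue is ranked above Orange on 28 ballots, Orange above Blue on 13.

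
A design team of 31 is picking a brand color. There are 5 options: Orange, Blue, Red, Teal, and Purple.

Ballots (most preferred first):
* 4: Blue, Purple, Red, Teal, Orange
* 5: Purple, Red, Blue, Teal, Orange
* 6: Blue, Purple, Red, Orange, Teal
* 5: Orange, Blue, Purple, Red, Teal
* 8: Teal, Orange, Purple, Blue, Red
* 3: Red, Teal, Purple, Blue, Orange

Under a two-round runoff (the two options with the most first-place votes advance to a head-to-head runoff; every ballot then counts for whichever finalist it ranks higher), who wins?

Blue

Round 1 first-place votes: Orange 5, Blue 10, Red 3, Teal 8, Purple 5. Blue and Teal advance.
Runoff: Blue is ranked above Teal on 20 ballots, Teal above Blue on 11.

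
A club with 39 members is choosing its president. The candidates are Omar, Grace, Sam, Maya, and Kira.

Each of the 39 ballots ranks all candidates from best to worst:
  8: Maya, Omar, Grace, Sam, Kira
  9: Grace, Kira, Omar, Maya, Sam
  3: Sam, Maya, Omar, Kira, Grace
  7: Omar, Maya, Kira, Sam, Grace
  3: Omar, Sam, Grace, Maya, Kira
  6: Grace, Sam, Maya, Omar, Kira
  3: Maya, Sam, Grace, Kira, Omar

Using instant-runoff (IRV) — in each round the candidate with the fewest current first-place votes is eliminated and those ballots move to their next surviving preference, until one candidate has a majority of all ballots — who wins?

Round 1: Omar 10, Grace 15, Sam 3, Maya 11, Kira 0. Kira eliminated.
Round 2: Omar 10, Grace 15, Sam 3, Maya 11. Sam eliminated.
Round 3: Omar 10, Grace 15, Maya 14. Omar eliminated.
Round 4: Grace 18, Maya 21. Maya has a majority (≥20).

Maya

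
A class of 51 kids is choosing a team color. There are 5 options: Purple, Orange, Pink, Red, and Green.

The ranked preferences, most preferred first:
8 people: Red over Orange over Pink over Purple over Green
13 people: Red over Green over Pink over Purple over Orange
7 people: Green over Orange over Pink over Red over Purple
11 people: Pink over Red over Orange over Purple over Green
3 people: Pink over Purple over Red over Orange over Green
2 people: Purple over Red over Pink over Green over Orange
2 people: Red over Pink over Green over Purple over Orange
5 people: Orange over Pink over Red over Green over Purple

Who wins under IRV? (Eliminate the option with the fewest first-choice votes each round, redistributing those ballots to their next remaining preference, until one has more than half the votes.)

Round 1: Purple 2, Orange 5, Pink 14, Red 23, Green 7. Purple eliminated.
Round 2: Orange 5, Pink 14, Red 25, Green 7. Orange eliminated.
Round 3: Pink 19, Red 25, Green 7. Green eliminated.
Round 4: Pink 26, Red 25. Pink has a majority (≥26).

Pink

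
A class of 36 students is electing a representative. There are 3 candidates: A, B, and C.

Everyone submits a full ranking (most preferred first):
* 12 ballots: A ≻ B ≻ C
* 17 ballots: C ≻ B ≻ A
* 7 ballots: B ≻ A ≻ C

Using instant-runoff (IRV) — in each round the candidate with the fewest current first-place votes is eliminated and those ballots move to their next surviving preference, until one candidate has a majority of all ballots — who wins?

Round 1: A 12, B 7, C 17. B eliminated.
Round 2: A 19, C 17. A has a majority (≥19).

A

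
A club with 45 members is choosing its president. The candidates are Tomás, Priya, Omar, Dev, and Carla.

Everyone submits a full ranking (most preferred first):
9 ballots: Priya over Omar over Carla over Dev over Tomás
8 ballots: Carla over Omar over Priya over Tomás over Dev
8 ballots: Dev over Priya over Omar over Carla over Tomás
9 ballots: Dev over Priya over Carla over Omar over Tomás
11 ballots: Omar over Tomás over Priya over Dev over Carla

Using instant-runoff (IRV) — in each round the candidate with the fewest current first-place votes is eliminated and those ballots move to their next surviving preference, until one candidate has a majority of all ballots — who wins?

Omar

Round 1: Tomás 0, Priya 9, Omar 11, Dev 17, Carla 8. Tomás eliminated.
Round 2: Priya 9, Omar 11, Dev 17, Carla 8. Carla eliminated.
Round 3: Priya 9, Omar 19, Dev 17. Priya eliminated.
Round 4: Omar 28, Dev 17. Omar has a majority (≥23).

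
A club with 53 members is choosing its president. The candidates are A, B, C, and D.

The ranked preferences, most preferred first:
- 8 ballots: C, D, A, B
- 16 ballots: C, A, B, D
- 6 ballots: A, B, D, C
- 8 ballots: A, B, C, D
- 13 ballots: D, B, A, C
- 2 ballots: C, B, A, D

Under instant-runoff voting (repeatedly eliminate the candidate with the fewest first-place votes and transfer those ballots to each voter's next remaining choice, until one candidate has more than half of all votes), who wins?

A

Round 1: A 14, B 0, C 26, D 13. B eliminated.
Round 2: A 14, C 26, D 13. D eliminated.
Round 3: A 27, C 26. A has a majority (≥27).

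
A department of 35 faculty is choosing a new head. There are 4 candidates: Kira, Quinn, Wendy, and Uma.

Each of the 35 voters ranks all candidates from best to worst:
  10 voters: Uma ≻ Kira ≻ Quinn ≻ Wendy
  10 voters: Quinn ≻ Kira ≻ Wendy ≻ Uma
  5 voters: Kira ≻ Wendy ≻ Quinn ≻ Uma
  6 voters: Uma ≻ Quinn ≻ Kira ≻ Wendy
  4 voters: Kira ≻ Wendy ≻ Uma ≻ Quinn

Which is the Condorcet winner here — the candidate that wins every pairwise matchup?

Kira

Kira vs Quinn: 19–16
Kira vs Wendy: 35–0
Kira vs Uma: 19–16
Kira beats every other candidate.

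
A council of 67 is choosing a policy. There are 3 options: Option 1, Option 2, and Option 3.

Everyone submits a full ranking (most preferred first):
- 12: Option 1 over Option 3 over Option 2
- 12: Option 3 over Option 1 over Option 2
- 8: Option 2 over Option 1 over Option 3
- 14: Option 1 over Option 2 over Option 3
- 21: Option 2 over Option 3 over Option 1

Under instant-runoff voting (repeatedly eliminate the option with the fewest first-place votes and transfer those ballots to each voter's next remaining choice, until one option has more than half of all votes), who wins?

Option 1

Round 1: Option 1 26, Option 2 29, Option 3 12. Option 3 eliminated.
Round 2: Option 1 38, Option 2 29. Option 1 has a majority (≥34).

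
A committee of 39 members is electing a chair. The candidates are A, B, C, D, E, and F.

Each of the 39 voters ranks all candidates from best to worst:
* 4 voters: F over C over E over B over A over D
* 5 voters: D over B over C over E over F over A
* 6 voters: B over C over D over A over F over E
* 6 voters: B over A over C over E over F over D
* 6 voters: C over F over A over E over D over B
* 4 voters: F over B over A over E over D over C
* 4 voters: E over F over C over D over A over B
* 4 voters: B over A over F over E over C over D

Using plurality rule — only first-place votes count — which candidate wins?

B

First-place votes: A 0, B 16, C 6, D 5, E 4, F 8.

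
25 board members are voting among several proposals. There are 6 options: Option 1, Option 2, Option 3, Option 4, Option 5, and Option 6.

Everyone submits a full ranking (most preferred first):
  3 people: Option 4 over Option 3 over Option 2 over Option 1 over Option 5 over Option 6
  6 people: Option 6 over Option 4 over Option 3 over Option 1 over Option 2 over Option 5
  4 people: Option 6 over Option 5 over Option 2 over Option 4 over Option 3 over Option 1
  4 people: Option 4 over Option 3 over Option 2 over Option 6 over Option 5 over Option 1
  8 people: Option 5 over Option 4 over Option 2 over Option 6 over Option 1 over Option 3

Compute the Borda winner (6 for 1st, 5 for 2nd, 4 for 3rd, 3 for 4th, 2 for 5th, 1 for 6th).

Option 1: 3×3 + 6×3 + 4×1 + 4×1 + 8×2 = 51
Option 2: 3×4 + 6×2 + 4×4 + 4×4 + 8×4 = 88
Option 3: 3×5 + 6×4 + 4×2 + 4×5 + 8×1 = 75
Option 4: 3×6 + 6×5 + 4×3 + 4×6 + 8×5 = 124
Option 5: 3×2 + 6×1 + 4×5 + 4×2 + 8×6 = 88
Option 6: 3×1 + 6×6 + 4×6 + 4×3 + 8×3 = 99

Option 4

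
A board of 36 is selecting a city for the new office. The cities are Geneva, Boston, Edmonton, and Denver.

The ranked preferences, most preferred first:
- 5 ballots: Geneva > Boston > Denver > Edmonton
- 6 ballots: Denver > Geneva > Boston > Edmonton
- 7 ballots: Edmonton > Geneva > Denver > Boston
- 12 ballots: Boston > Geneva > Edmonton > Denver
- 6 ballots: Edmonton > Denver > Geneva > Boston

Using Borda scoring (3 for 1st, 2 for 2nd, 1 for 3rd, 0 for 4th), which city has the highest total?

Geneva

Geneva: 5×3 + 6×2 + 7×2 + 12×2 + 6×1 = 71
Boston: 5×2 + 6×1 + 7×0 + 12×3 + 6×0 = 52
Edmonton: 5×0 + 6×0 + 7×3 + 12×1 + 6×3 = 51
Denver: 5×1 + 6×3 + 7×1 + 12×0 + 6×2 = 42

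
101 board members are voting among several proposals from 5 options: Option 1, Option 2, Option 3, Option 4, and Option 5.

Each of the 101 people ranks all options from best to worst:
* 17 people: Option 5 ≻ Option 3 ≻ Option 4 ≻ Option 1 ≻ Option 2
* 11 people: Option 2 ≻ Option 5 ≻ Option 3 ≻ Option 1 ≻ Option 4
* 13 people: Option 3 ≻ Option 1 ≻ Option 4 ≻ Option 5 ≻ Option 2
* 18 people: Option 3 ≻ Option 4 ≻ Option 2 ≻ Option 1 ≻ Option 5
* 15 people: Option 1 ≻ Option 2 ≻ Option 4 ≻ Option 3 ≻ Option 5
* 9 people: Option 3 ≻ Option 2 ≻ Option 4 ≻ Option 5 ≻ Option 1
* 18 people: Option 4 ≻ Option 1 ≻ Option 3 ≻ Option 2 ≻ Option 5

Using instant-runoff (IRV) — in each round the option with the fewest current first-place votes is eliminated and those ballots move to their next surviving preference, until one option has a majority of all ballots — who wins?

Option 3

Round 1: Option 1 15, Option 2 11, Option 3 40, Option 4 18, Option 5 17. Option 2 eliminated.
Round 2: Option 1 15, Option 3 40, Option 4 18, Option 5 28. Option 1 eliminated.
Round 3: Option 3 40, Option 4 33, Option 5 28. Option 5 eliminated.
Round 4: Option 3 68, Option 4 33. Option 3 has a majority (≥51).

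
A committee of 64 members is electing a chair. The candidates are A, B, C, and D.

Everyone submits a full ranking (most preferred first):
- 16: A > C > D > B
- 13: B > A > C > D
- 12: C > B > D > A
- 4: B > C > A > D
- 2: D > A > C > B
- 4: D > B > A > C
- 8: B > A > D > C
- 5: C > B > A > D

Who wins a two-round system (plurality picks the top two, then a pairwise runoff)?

C

Round 1 first-place votes: A 16, B 25, C 17, D 6. B and C advance.
Runoff: B is ranked above C on 29 ballots, C above B on 35.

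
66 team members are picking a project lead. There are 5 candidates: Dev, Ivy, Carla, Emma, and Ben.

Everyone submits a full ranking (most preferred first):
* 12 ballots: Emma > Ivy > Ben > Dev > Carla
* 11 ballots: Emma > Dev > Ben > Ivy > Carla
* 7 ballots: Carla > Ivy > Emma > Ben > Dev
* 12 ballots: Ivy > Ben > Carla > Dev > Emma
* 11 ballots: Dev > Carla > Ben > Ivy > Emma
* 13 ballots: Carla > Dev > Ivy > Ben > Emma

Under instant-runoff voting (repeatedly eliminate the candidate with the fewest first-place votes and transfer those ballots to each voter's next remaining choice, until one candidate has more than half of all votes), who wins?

Round 1: Dev 11, Ivy 12, Carla 20, Emma 23, Ben 0. Ben eliminated.
Round 2: Dev 11, Ivy 12, Carla 20, Emma 23. Dev eliminated.
Round 3: Ivy 12, Carla 31, Emma 23. Ivy eliminated.
Round 4: Carla 43, Emma 23. Carla has a majority (≥34).

Carla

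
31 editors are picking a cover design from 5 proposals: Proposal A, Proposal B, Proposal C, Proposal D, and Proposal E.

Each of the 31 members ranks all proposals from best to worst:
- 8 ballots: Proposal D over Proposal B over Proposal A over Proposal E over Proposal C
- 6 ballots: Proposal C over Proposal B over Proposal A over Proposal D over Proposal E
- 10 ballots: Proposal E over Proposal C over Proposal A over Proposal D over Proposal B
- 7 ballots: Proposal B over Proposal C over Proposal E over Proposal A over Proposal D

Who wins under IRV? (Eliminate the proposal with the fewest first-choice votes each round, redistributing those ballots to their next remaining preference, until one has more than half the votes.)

Proposal B

Round 1: Proposal A 0, Proposal B 7, Proposal C 6, Proposal D 8, Proposal E 10. Proposal A eliminated.
Round 2: Proposal B 7, Proposal C 6, Proposal D 8, Proposal E 10. Proposal C eliminated.
Round 3: Proposal B 13, Proposal D 8, Proposal E 10. Proposal D eliminated.
Round 4: Proposal B 21, Proposal E 10. Proposal B has a majority (≥16).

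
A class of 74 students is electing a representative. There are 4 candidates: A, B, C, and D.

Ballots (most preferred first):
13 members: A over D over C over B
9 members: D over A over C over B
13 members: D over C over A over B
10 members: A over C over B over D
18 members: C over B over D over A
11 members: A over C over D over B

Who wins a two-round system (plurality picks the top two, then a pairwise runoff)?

Round 1 first-place votes: A 34, B 0, C 18, D 22. A and D advance.
Runoff: A is ranked above D on 34 ballots, D above A on 40.

D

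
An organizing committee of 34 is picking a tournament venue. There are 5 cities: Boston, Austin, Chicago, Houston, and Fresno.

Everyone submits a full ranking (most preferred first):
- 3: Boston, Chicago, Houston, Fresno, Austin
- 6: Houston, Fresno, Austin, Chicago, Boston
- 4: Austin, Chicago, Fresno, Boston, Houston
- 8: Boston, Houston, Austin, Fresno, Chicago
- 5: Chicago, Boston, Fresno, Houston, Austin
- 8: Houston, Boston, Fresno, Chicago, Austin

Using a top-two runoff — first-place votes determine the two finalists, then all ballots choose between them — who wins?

Round 1 first-place votes: Boston 11, Austin 4, Chicago 5, Houston 14, Fresno 0. Houston and Boston advance.
Runoff: Houston is ranked above Boston on 14 ballots, Boston above Houston on 20.

Boston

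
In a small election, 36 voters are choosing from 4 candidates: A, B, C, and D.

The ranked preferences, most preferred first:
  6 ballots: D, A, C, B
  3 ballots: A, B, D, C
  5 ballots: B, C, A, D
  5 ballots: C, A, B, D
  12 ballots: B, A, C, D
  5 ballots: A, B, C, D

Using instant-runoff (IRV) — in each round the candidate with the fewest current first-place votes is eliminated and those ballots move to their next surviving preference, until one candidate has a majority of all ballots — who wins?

A

Round 1: A 8, B 17, C 5, D 6. C eliminated.
Round 2: A 13, B 17, D 6. D eliminated.
Round 3: A 19, B 17. A has a majority (≥19).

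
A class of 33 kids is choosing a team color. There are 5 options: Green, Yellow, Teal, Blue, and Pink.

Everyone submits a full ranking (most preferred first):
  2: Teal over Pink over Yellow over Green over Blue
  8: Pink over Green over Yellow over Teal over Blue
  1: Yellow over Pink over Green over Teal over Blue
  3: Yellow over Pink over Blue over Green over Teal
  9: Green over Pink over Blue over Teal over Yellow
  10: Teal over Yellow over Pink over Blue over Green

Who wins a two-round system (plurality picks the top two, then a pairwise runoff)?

Round 1 first-place votes: Green 9, Yellow 4, Teal 12, Blue 0, Pink 8. Teal and Green advance.
Runoff: Teal is ranked above Green on 12 ballots, Green above Teal on 21.

Green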